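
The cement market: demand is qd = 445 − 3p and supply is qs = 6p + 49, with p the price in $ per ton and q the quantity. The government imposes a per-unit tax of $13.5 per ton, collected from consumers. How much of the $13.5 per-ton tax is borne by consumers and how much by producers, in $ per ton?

Consumers bear $9 per ton; producers bear $4.5 per ton.

Without the tax, 445 − 3p = 6p + 49 gives 9p = 396, so p* = $44 and q* = 313.
With the tax collected from consumers, demand (in seller-price terms) shifts: qd = 445 − 3(p + 13.5).
Solving gives q = 286 with consumers paying $53 and producers receiving $39.5 (the $13.5 wedge).
Burden on consumers: $9; on producers: $4.5. (They sum to $13.5.)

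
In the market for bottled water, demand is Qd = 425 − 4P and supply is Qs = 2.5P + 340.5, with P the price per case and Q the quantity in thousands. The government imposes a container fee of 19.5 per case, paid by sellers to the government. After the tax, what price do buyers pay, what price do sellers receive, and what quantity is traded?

Without the tax, 425 − 4P = 2.5P + 340.5 gives 6.5P = 84.5, so P* = 13 and Q* = 373.
With the tax collected from sellers, supply shifts: Qs = 2.5(P − 19.5) + 340.5.
Solving gives Q = 343 with buyers paying 20.5 and sellers receiving 1 (the 19.5 wedge).

Buyers pay 20.5; sellers receive 1; quantity = 343.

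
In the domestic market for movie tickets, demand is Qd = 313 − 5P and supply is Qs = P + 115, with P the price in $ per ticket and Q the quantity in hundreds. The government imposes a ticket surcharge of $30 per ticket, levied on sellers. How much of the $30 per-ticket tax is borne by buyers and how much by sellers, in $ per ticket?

Before the tax: set 313 − 5P = P + 115 → P* = $33, Q* = 148.
With the tax collected from sellers, supply shifts: Qs = (P − 30) + 115.
New equilibrium: buyers pay $38, sellers receive $8, Q = 123. (Wedge: Pb − Ps = 30.)
Burden on buyers: $5; on sellers: $25. (They sum to $30.)
The less price-elastic side of the market bears the larger share of a per-unit tax.

Buyers bear $5 per ticket; sellers bear $25 per ticket.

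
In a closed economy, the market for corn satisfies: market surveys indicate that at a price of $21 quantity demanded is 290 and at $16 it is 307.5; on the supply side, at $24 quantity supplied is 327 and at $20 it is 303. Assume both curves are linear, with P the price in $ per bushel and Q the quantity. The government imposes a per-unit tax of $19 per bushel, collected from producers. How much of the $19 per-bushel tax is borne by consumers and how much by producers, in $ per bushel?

Consumers bear $12 per bushel; producers bear $7 per bushel.

Demand slope: (307.5 − 290)/(16 − 21) = -3.5, so Qd = 363.5 − 3.5P.
Supply slope: (303 − 327)/(20 − 24) = 6, so Qs = 6P + 183.
Before the tax: set 363.5 − 3.5P = 6P + 183 → P* = $19, Q* = 297.
With the tax collected from producers, supply shifts: Qs = 6(P − 19) + 183.
New equilibrium: consumers pay $31, producers receive $12, Q = 255. (Wedge: Pb − Ps = 19.)
Burden on consumers: $12; on producers: $7. (They sum to $19.)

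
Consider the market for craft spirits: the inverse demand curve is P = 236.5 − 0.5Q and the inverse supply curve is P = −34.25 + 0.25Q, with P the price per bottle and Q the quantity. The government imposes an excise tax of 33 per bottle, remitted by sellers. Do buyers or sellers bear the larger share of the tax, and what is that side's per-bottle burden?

Rewrite in direct form: Qd = 473 − 2P and Qs = 4P + 137.
Before the tax: set 473 − 2P = 4P + 137 → P* = 56, Q* = 361.
With the tax collected from sellers, supply shifts: Qs = 4(P − 33) + 137.
Solving gives Q = 317 with buyers paying 78 and sellers receiving 45 (the 33 wedge).
Per-bottle burden: buyers 22, sellers 11.
Buyers take the larger share because demand is less price-elastic here (demand slope 2 vs supply slope 4).
The less price-elastic side of the market bears the larger share of a per-unit tax.

Buyers bear the larger share: 22 per bottle.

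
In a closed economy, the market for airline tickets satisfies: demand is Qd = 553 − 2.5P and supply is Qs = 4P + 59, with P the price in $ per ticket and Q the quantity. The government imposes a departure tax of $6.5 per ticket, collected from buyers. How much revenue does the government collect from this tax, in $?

Before the tax: set 553 − 2.5P = 4P + 59 → P* = $76, Q* = 363.
With the tax collected from buyers, demand (in seller-price terms) shifts: Qd = 553 − 2.5(P + 6.5).
Solving gives Q = 353 with buyers paying $80 and sellers receiving $73.5 (the $6.5 wedge).
Revenue = t · Q = 6.5 · 353 = $2294.5.

Tax revenue = $2294.5.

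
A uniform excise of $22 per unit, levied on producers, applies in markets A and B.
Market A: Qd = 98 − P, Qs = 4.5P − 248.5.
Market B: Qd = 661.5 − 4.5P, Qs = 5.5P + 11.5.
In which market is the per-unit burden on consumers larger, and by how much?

Market A, by $5.9.

Market A: pre-tax P* = $63, Q* = 35; post-tax Q = 17; per-unit burden on consumers = $18.
Market B: pre-tax P* = $65, Q* = 369; post-tax Q = 314.55; per-unit burden on consumers = $12.1.
Difference: $18 vs $12.1 → market A is larger by $5.9.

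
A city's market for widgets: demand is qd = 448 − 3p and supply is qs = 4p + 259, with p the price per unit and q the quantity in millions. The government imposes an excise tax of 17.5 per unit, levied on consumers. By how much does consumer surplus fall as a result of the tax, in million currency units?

Consumer surplus falls by 3520 million.

Without the tax, 448 − 3p = 4p + 259 gives 7p = 189, so p* = 27 and q* = 367.
With the tax collected from consumers, demand (in seller-price terms) shifts: qd = 448 − 3(p + 17.5).
Solving gives q = 337 with consumers paying 37 and suppliers receiving 19.5 (the 17.5 wedge).
ΔCS is the trapezoid between Q = 337 and Q = 367 of height 10: ½ · (367 + 337) · 10 = 3520.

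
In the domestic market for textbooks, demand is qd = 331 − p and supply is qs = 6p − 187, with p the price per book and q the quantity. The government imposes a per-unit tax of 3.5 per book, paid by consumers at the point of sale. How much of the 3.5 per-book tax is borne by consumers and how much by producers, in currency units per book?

Consumers bear 3 per book; producers bear 0.5 per book.

Without the tax, 331 − p = 6p − 187 gives 7p = 518, so p* = 74 and q* = 257.
With the tax collected from consumers, demand (in seller-price terms) shifts: qd = 331 − (p + 3.5).
Solving gives q = 254 with consumers paying 77 and producers receiving 73.5 (the 3.5 wedge).
Burden on consumers: 3; on producers: 0.5. (They sum to 3.5.)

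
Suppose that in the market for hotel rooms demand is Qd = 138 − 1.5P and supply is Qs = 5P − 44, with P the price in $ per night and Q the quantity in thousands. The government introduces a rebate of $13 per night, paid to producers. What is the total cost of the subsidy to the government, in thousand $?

Before the subsidy: set 138 − 1.5P = 5P − 44 → P* = $28, Q* = 96.
With a per-unit subsidy paid to producers, each receives P + 13 per unit sold, so supply becomes Qs = 5(P + 13) − 44.
New equilibrium: buyers pay $18, producers receive $31, Q = 111. (Wedge: Pb − Ps = −13.)
Outlay = t · Q = 13 · 111 = $1443.

Government outlay = $1443 thousand.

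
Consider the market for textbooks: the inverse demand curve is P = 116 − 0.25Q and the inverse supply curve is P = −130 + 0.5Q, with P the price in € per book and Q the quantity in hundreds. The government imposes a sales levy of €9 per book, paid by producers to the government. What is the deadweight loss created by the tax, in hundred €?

Deadweight loss = €54 hundred.

Inverting to Q(P) form: Qd = 464 − 4P; Qs = 2P + 260.
Without the tax, 464 − 4P = 2P + 260 gives 6P = 204, so P* = €34 and Q* = 328.
With the tax collected from producers, supply shifts: Qs = 2(P − 9) + 260.
New equilibrium: consumers pay €37, producers receive €28, Q = 316. (Wedge: Pb − Ps = 9.)
Quantity falls by |ΔQ| = |328 − 316| = 12.
DWL = ½ · t · |ΔQ| = ½ · 9 · 12 = €54.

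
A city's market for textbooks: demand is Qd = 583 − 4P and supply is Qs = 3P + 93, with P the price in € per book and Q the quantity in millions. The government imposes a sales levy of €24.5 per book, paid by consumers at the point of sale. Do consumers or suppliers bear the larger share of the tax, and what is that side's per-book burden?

Before the tax: set 583 − 4P = 3P + 93 → P* = €70, Q* = 303.
With the tax collected from consumers, demand (in seller-price terms) shifts: Qd = 583 − 4(P + 24.5).
Solving gives Q = 261 with consumers paying €80.5 and suppliers receiving €56 (the €24.5 wedge).
Per-book burden: consumers €10.5, suppliers €14.
Suppliers take the larger share because supply is less price-elastic here (demand slope 4 vs supply slope 3).

Suppliers bear the larger share: €14 per book.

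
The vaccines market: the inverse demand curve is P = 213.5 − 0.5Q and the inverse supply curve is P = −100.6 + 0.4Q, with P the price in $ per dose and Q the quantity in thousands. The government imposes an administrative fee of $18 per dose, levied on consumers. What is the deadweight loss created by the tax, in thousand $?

Inverting to Q(P) form: Qd = 427 − 2P; Qs = 2.5P + 251.5.
Without the tax, 427 − 2P = 2.5P + 251.5 gives 4.5P = 175.5, so P* = $39 and Q* = 349.
With the tax collected from consumers, demand (in seller-price terms) shifts: Qd = 427 − 2(P + 18).
New equilibrium: consumers pay $49, suppliers receive $31, Q = 329. (Wedge: Pb − Ps = 18.)
Quantity falls by |ΔQ| = |349 − 329| = 20.
DWL = ½ · t · |ΔQ| = ½ · 18 · 20 = $180.

Deadweight loss = $180 thousand.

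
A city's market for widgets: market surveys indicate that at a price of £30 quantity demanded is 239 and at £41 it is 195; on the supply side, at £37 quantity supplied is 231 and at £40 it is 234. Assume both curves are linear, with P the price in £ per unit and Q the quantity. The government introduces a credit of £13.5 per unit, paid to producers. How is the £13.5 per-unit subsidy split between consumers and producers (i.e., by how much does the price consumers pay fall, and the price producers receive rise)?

Demand slope: (195 − 239)/(41 − 30) = -4, so Qd = 359 − 4P.
Supply slope: (234 − 231)/(40 − 37) = 1, so Qs = P + 194.
Before the subsidy: set 359 − 4P = P + 194 → P* = £33, Q* = 227.
With a per-unit subsidy paid to producers, each receives P + 13.5 per unit sold, so supply becomes Qs = (P + 13.5) + 194.
Solving gives Q = 237.8 with consumers paying £30.3 and producers receiving £43.8 (the £13.5 wedge).
Gain to consumers: £2.7; to producers: £10.8. (They sum to £13.5.)

Consumers gain £2.7 per unit; producers gain £10.8 per unit.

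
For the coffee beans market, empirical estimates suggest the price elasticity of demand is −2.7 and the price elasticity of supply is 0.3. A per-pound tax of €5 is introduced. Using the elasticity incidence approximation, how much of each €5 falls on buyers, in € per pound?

Buyers bear ≈ €0.5 per pound.

Incidence ratio: buyers' share ≈ εs / (εs + |εd|) = 0.3 / (0.3 + 2.7) = 0.1.
So buyers bear ≈ 0.1 × €5 = €0.5; sellers bear €4.5.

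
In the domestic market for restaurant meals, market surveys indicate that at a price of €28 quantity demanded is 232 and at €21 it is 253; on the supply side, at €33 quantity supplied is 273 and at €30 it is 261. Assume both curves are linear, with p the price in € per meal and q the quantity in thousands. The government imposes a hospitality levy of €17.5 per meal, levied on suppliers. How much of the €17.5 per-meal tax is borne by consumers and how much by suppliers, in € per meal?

Demand slope: (253 − 232)/(21 − 28) = -3, so qd = 316 − 3p.
Supply slope: (261 − 273)/(30 − 33) = 4, so qs = 4p + 141.
Before the tax: set 316 − 3p = 4p + 141 → p* = €25, q* = 241.
With the tax collected from suppliers, supply shifts: qs = 4(p − 17.5) + 141.
Solving gives q = 211 with consumers paying €35 and suppliers receiving €17.5 (the €17.5 wedge).
Burden on consumers: €10; on suppliers: €7.5. (They sum to €17.5.)

Consumers bear €10 per meal; suppliers bear €7.5 per meal.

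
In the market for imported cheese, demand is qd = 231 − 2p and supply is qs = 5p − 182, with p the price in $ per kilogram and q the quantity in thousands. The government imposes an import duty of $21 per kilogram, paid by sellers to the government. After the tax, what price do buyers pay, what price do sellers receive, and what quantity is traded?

Before the tax: set 231 − 2p = 5p − 182 → p* = $59, q* = 113.
With the tax collected from sellers, supply shifts: qs = 5(p − 21) − 182.
New equilibrium: buyers pay $74, sellers receive $53, q = 83. (Wedge: pb − ps = 21.)

Buyers pay $74; sellers receive $53; quantity = 83.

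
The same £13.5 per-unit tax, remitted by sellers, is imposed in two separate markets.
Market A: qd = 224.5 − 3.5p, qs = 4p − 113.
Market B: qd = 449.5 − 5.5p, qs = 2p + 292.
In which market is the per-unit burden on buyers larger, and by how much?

Market A, by £3.6.

Market A: pre-tax p* = £45, q* = 67; post-tax q = 41.8; per-unit burden on buyers = £7.2.
Market B: pre-tax p* = £21, q* = 334; post-tax q = 314.2; per-unit burden on buyers = £3.6.
Difference: £7.2 vs £3.6 → market A is larger by £3.6.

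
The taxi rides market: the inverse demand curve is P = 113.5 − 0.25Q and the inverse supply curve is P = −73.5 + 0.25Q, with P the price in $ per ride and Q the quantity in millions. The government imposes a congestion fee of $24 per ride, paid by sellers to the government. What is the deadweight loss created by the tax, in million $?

Inverting to Q(P) form: Qd = 454 − 4P; Qs = 4P + 294.
Before the tax: set 454 − 4P = 4P + 294 → P* = $20, Q* = 374.
With the tax collected from sellers, supply shifts: Qs = 4(P − 24) + 294.
Solving gives Q = 326 with consumers paying $32 and sellers receiving $8 (the $24 wedge).
Quantity falls by |ΔQ| = |374 − 326| = 48.
DWL = ½ · t · |ΔQ| = ½ · 24 · 48 = $576.

Deadweight loss = $576 million.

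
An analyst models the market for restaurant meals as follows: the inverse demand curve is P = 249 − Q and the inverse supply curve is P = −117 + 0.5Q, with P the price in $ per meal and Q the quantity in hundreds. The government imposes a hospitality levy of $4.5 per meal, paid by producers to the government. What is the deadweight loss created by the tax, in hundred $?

Deadweight loss = $6.75 hundred.

Rewrite in direct form: Qd = 249 − P and Qs = 2P + 234.
Before the tax: set 249 − P = 2P + 234 → P* = $5, Q* = 244.
With the tax collected from producers, supply shifts: Qs = 2(P − 4.5) + 234.
New equilibrium: buyers pay $8, producers receive $3.5, Q = 241. (Wedge: Pb − Ps = 4.5.)
Quantity falls by |ΔQ| = |244 − 241| = 3.
DWL = ½ · t · |ΔQ| = ½ · 4.5 · 3 = $6.75.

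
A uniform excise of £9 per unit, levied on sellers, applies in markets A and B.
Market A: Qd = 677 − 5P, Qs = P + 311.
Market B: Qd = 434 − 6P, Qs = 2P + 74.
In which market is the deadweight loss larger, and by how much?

Market A: pre-tax P* = £61, Q* = 372; post-tax Q = 364.5; deadweight loss = £33.75.
Market B: pre-tax P* = £45, Q* = 164; post-tax Q = 150.5; deadweight loss = £60.75.
Difference: £33.75 vs £60.75 → market B is larger by £27.

Market B, by £27.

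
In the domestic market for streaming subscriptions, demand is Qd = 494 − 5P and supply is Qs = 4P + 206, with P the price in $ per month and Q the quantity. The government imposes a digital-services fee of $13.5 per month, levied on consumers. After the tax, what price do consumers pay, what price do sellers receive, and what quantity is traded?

Before the tax: set 494 − 5P = 4P + 206 → P* = $32, Q* = 334.
With the tax collected from consumers, demand (in seller-price terms) shifts: Qd = 494 − 5(P + 13.5).
New equilibrium: consumers pay $38, sellers receive $24.5, Q = 304. (Wedge: Pb − Ps = 13.5.)
The less price-elastic side of the market bears the larger share of a per-unit tax.

Consumers pay $38; sellers receive $24.5; quantity = 304.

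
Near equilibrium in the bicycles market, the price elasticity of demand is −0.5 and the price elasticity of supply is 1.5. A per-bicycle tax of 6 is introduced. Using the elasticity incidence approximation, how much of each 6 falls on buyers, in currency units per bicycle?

Buyers bear ≈ 4.5 per bicycle.

Incidence ratio: buyers' share ≈ εs / (εs + |εd|) = 1.5 / (1.5 + 0.5) = 0.75.
So buyers bear ≈ 0.75 × 6 = 4.5; producers bear 1.5.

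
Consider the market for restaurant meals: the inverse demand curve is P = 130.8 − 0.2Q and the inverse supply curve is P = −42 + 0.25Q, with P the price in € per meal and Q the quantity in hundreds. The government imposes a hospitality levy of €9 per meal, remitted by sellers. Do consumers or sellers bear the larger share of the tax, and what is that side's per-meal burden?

Sellers bear the larger share: €5 per meal.

Inverting to Q(P) form: Qd = 654 − 5P; Qs = 4P + 168.
Before the tax: set 654 − 5P = 4P + 168 → P* = €54, Q* = 384.
With the tax collected from sellers, supply shifts: Qs = 4(P − 9) + 168.
Solving gives Q = 364 with consumers paying €58 and sellers receiving €49 (the €9 wedge).
Per-meal burden: consumers €4, sellers €5.
Sellers take the larger share because supply is less price-elastic here (demand slope 5 vs supply slope 4).
The less price-elastic side of the market bears the larger share of a per-unit tax.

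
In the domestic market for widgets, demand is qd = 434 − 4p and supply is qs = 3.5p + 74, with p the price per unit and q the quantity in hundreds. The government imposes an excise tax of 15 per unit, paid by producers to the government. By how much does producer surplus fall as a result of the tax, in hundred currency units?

Producer surplus falls by 1824 hundred.

Before the tax: set 434 − 4p = 3.5p + 74 → p* = 48, q* = 242.
With the tax collected from producers, supply shifts: qs = 3.5(p − 15) + 74.
Solving gives q = 214 with consumers paying 55 and producers receiving 40 (the 15 wedge).
ΔPS is the trapezoid between Q = 214 and Q = 242 of height 8: ½ · (242 + 214) · 8 = 1824.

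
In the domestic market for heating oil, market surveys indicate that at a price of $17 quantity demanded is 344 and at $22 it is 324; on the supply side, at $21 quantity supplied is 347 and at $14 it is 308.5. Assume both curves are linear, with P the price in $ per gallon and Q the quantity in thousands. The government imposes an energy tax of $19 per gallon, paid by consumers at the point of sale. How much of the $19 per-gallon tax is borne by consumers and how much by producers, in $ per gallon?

Demand slope: (324 − 344)/(22 − 17) = -4, so Qd = 412 − 4P.
Supply slope: (308.5 − 347)/(14 − 21) = 5.5, so Qs = 5.5P + 231.5.
Without the tax, 412 − 4P = 5.5P + 231.5 gives 9.5P = 180.5, so P* = $19 and Q* = 336.
With the tax collected from consumers, demand (in seller-price terms) shifts: Qd = 412 − 4(P + 19).
New equilibrium: consumers pay $30, producers receive $11, Q = 292. (Wedge: Pb − Ps = 19.)
Burden on consumers: $11; on producers: $8. (They sum to $19.)
The less price-elastic side of the market bears the larger share of a per-unit tax.

Consumers bear $11 per gallon; producers bear $8 per gallon.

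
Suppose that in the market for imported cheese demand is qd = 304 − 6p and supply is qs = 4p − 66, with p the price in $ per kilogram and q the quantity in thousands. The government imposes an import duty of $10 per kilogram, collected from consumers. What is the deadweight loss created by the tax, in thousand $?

Deadweight loss = $120 thousand.

Without the tax, 304 − 6p = 4p − 66 gives 10p = 370, so p* = $37 and q* = 82.
With the tax collected from consumers, demand (in seller-price terms) shifts: qd = 304 − 6(p + 10).
Solving gives q = 58 with consumers paying $41 and sellers receiving $31 (the $10 wedge).
Quantity falls by |ΔQ| = |82 − 58| = 24.
DWL = ½ · t · |ΔQ| = ½ · 10 · 24 = $120.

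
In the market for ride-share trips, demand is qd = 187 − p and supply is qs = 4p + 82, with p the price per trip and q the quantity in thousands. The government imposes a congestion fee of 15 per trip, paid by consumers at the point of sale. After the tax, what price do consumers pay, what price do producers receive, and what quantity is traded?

Without the tax, 187 − p = 4p + 82 gives 5p = 105, so p* = 21 and q* = 166.
With the tax collected from consumers, demand (in seller-price terms) shifts: qd = 187 − (p + 15).
Solving gives q = 154 with consumers paying 33 and producers receiving 18 (the 15 wedge).
The less price-elastic side of the market bears the larger share of a per-unit tax.

Consumers pay 33; producers receive 18; quantity = 154.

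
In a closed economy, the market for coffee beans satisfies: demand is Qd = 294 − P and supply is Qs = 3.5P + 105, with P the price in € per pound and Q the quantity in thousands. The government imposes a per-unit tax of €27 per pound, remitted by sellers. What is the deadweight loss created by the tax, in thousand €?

Before the tax: set 294 − P = 3.5P + 105 → P* = €42, Q* = 252.
With the tax collected from sellers, supply shifts: Qs = 3.5(P − 27) + 105.
Solving gives Q = 231 with consumers paying €63 and sellers receiving €36 (the €27 wedge).
Quantity falls by |ΔQ| = |252 − 231| = 21.
DWL = ½ · t · |ΔQ| = ½ · 27 · 21 = €283.5.

Deadweight loss = €283.5 thousand.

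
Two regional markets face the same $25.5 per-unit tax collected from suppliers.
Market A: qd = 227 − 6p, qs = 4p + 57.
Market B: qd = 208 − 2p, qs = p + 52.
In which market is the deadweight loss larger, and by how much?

Market A, by $563.55.

Market A: pre-tax p* = $17, q* = 125; post-tax q = 63.8; deadweight loss = $780.3.
Market B: pre-tax p* = $52, q* = 104; post-tax q = 87; deadweight loss = $216.75.
Difference: $780.3 vs $216.75 → market A is larger by $563.55.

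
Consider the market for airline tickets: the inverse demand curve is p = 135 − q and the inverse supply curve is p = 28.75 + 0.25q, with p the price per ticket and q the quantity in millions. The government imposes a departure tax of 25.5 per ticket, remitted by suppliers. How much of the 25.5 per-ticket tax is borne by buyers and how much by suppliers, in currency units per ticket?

Inverting to q(p) form: qd = 135 − p; qs = 4p − 115.
Before the tax: set 135 − p = 4p − 115 → p* = 50, q* = 85.
With the tax collected from suppliers, supply shifts: qs = 4(p − 25.5) − 115.
New equilibrium: buyers pay 70.4, suppliers receive 44.9, q = 64.6. (Wedge: pb − ps = 25.5.)
Burden on buyers: 20.4; on suppliers: 5.1. (They sum to 25.5.)
The less price-elastic side of the market bears the larger share of a per-unit tax.

Buyers bear 20.4 per ticket; suppliers bear 5.1 per ticket.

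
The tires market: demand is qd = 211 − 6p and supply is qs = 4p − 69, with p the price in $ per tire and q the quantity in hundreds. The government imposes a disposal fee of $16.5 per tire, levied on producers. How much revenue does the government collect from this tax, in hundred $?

Tax revenue = $56.1 hundred.

Before the tax: set 211 − 6p = 4p − 69 → p* = $28, q* = 43.
With the tax collected from producers, supply shifts: qs = 4(p − 16.5) − 69.
Solving gives q = 3.4 with buyers paying $34.6 and producers receiving $18.1 (the $16.5 wedge).
Revenue = t · Q = 16.5 · 3.4 = $56.1.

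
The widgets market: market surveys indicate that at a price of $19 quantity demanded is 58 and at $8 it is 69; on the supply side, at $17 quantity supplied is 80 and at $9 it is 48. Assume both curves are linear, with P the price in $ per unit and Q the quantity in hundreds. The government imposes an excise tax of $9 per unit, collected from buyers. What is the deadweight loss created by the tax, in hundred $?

Deadweight loss = $32.4 hundred.

Demand slope: (69 − 58)/(8 − 19) = -1, so Qd = 77 − P.
Supply slope: (48 − 80)/(9 − 17) = 4, so Qs = 4P + 12.
Before the tax: set 77 − P = 4P + 12 → P* = $13, Q* = 64.
With the tax collected from buyers, demand (in seller-price terms) shifts: Qd = 77 − (P + 9).
Solving gives Q = 56.8 with buyers paying $20.2 and suppliers receiving $11.2 (the $9 wedge).
Quantity falls by |ΔQ| = |64 − 56.8| = 7.2.
DWL = ½ · t · |ΔQ| = ½ · 9 · 7.2 = $32.4.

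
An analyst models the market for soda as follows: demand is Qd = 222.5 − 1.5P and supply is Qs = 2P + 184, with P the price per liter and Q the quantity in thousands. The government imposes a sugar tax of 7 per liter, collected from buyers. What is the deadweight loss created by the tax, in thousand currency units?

Before the tax: set 222.5 − 1.5P = 2P + 184 → P* = 11, Q* = 206.
With the tax collected from buyers, demand (in seller-price terms) shifts: Qd = 222.5 − 1.5(P + 7).
New equilibrium: buyers pay 15, sellers receive 8, Q = 200. (Wedge: Pb − Ps = 7.)
Quantity falls by |ΔQ| = |206 − 200| = 6.
DWL = ½ · t · |ΔQ| = ½ · 7 · 6 = 21.

Deadweight loss = 21 thousand.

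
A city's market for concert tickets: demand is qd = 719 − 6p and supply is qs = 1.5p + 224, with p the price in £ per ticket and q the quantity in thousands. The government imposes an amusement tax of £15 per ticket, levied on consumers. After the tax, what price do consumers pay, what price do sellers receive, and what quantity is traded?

Without the tax, 719 − 6p = 1.5p + 224 gives 7.5p = 495, so p* = £66 and q* = 323.
With the tax collected from consumers, demand (in seller-price terms) shifts: qd = 719 − 6(p + 15).
Solving gives q = 305 with consumers paying £69 and sellers receiving £54 (the £15 wedge).

Consumers pay £69; sellers receive £54; quantity = 305.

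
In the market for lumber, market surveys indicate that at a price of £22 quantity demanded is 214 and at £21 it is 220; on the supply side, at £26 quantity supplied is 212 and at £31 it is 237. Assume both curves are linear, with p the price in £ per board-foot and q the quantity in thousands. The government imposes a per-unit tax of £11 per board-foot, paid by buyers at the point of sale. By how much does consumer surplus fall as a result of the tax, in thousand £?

Demand slope: (220 − 214)/(21 − 22) = -6, so qd = 346 − 6p.
Supply slope: (237 − 212)/(31 − 26) = 5, so qs = 5p + 82.
Before the tax: set 346 − 6p = 5p + 82 → p* = £24, q* = 202.
With the tax collected from buyers, demand (in seller-price terms) shifts: qd = 346 − 6(p + 11).
Solving gives q = 172 with buyers paying £29 and producers receiving £18 (the £11 wedge).
ΔCS is the trapezoid between Q = 172 and Q = 202 of height £5: ½ · (202 + 172) · 5 = £935.

Consumer surplus falls by £935 thousand.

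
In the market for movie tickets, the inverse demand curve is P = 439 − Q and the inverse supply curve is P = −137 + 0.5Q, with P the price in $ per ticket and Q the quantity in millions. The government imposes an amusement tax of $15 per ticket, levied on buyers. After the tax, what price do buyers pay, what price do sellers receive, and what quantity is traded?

Inverting to Q(P) form: Qd = 439 − P; Qs = 2P + 274.
Before the tax: set 439 − P = 2P + 274 → P* = $55, Q* = 384.
With the tax collected from buyers, demand (in seller-price terms) shifts: Qd = 439 − (P + 15).
Solving gives Q = 374 with buyers paying $65 and sellers receiving $50 (the $15 wedge).
The less price-elastic side of the market bears the larger share of a per-unit tax.

Buyers pay $65; sellers receive $50; quantity = 374.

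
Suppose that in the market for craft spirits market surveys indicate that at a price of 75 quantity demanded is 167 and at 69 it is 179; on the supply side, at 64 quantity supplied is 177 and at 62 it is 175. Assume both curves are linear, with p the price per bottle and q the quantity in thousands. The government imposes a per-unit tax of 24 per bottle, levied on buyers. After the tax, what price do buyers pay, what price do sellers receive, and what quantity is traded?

Buyers pay 76; sellers receive 52; quantity = 165.

Demand slope: (179 − 167)/(69 − 75) = -2, so qd = 317 − 2p.
Supply slope: (175 − 177)/(62 − 64) = 1, so qs = p + 113.
Before the tax: set 317 − 2p = p + 113 → p* = 68, q* = 181.
With the tax collected from buyers, demand (in seller-price terms) shifts: qd = 317 − 2(p + 24).
New equilibrium: buyers pay 76, sellers receive 52, q = 165. (Wedge: pb − ps = 24.)
The less price-elastic side of the market bears the larger share of a per-unit tax.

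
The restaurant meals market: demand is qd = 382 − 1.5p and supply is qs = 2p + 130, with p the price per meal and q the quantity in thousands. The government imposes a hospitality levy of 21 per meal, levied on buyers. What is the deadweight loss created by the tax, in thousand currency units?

Deadweight loss = 189 thousand.

Without the tax, 382 − 1.5p = 2p + 130 gives 3.5p = 252, so p* = 72 and q* = 274.
With the tax collected from buyers, demand (in seller-price terms) shifts: qd = 382 − 1.5(p + 21).
Solving gives q = 256 with buyers paying 84 and producers receiving 63 (the 21 wedge).
Quantity falls by |ΔQ| = |274 − 256| = 18.
DWL = ½ · t · |ΔQ| = ½ · 21 · 18 = 189.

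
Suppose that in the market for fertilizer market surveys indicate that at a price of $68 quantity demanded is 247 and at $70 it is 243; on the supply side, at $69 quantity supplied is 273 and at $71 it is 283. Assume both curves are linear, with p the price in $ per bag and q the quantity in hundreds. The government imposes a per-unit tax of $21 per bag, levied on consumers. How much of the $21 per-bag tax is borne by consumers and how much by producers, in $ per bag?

Consumers bear $15 per bag; producers bear $6 per bag.

Demand slope: (243 − 247)/(70 − 68) = -2, so qd = 383 − 2p.
Supply slope: (283 − 273)/(71 − 69) = 5, so qs = 5p − 72.
Without the tax, 383 − 2p = 5p − 72 gives 7p = 455, so p* = $65 and q* = 253.
With the tax collected from consumers, demand (in seller-price terms) shifts: qd = 383 − 2(p + 21).
Solving gives q = 223 with consumers paying $80 and producers receiving $59 (the $21 wedge).
Burden on consumers: $15; on producers: $6. (They sum to $21.)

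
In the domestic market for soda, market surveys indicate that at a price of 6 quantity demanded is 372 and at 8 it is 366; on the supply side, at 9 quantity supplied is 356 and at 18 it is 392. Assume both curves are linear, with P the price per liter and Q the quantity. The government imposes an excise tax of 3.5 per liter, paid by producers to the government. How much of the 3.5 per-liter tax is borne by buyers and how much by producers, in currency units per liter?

Demand slope: (366 − 372)/(8 − 6) = -3, so Qd = 390 − 3P.
Supply slope: (392 − 356)/(18 − 9) = 4, so Qs = 4P + 320.
Without the tax, 390 − 3P = 4P + 320 gives 7P = 70, so P* = 10 and Q* = 360.
With the tax collected from producers, supply shifts: Qs = 4(P − 3.5) + 320.
Solving gives Q = 354 with buyers paying 12 and producers receiving 8.5 (the 3.5 wedge).
Burden on buyers: 2; on producers: 1.5. (They sum to 3.5.)
The less price-elastic side of the market bears the larger share of a per-unit tax.

Buyers bear 2 per liter; producers bear 1.5 per liter.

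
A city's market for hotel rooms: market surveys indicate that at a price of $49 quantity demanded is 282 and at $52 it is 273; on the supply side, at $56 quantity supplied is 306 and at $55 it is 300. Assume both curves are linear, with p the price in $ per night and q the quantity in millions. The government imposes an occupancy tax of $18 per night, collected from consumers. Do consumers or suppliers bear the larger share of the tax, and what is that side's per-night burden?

Consumers bear the larger share: $12 per night.

Demand slope: (273 − 282)/(52 − 49) = -3, so qd = 429 − 3p.
Supply slope: (300 − 306)/(55 − 56) = 6, so qs = 6p − 30.
Before the tax: set 429 − 3p = 6p − 30 → p* = $51, q* = 276.
With the tax collected from consumers, demand (in seller-price terms) shifts: qd = 429 − 3(p + 18).
New equilibrium: consumers pay $63, suppliers receive $45, q = 240. (Wedge: pb − ps = 18.)
Per-night burden: consumers $12, suppliers $6.
Consumers take the larger share because demand is less price-elastic here (demand slope 3 vs supply slope 6).
The less price-elastic side of the market bears the larger share of a per-unit tax.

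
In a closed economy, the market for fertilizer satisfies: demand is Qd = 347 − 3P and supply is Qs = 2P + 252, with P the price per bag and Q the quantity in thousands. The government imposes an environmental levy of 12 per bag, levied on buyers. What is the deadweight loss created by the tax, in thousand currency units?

Deadweight loss = 86.4 thousand.

Without the tax, 347 − 3P = 2P + 252 gives 5P = 95, so P* = 19 and Q* = 290.
With the tax collected from buyers, demand (in seller-price terms) shifts: Qd = 347 − 3(P + 12).
Solving gives Q = 275.6 with buyers paying 23.8 and suppliers receiving 11.8 (the 12 wedge).
Quantity falls by |ΔQ| = |290 − 275.6| = 14.4.
DWL = ½ · t · |ΔQ| = ½ · 12 · 14.4 = 86.4.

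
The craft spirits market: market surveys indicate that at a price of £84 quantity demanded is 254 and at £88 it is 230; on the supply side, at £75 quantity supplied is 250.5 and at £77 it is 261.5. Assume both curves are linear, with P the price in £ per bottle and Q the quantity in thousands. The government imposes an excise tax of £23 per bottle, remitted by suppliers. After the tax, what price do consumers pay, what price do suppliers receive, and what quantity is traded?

Demand slope: (230 − 254)/(88 − 84) = -6, so Qd = 758 − 6P.
Supply slope: (261.5 − 250.5)/(77 − 75) = 5.5, so Qs = 5.5P − 162.
Without the tax, 758 − 6P = 5.5P − 162 gives 11.5P = 920, so P* = £80 and Q* = 278.
With the tax collected from suppliers, supply shifts: Qs = 5.5(P − 23) − 162.
New equilibrium: consumers pay £91, suppliers receive £68, Q = 212. (Wedge: Pb − Ps = 23.)
The less price-elastic side of the market bears the larger share of a per-unit tax.

Consumers pay £91; suppliers receive £68; quantity = 212.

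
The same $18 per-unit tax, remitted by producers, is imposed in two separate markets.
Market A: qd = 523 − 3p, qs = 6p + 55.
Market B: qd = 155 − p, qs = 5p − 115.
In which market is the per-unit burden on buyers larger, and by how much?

Market A: pre-tax p* = $52, q* = 367; post-tax q = 331; per-unit burden on buyers = $12.
Market B: pre-tax p* = $45, q* = 110; post-tax q = 95; per-unit burden on buyers = $15.
Difference: $12 vs $15 → market B is larger by $3.

Market B, by $3.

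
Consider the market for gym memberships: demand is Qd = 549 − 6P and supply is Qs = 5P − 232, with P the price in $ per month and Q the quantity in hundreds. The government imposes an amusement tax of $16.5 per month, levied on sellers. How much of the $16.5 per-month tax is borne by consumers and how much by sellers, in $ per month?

Before the tax: set 549 − 6P = 5P − 232 → P* = $71, Q* = 123.
With the tax collected from sellers, supply shifts: Qs = 5(P − 16.5) − 232.
Solving gives Q = 78 with consumers paying $78.5 and sellers receiving $62 (the $16.5 wedge).
Burden on consumers: $7.5; on sellers: $9. (They sum to $16.5.)
The less price-elastic side of the market bears the larger share of a per-unit tax.

Consumers bear $7.5 per month; sellers bear $9 per month.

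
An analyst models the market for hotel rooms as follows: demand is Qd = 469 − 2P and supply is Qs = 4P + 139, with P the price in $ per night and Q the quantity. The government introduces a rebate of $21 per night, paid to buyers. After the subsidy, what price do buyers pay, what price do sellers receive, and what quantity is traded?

Before the subsidy: set 469 − 2P = 4P + 139 → P* = $55, Q* = 359.
With a per-unit subsidy paid to buyers, each effectively pays P − 21, so demand becomes Qd = 469 − 2(P − 21).
New equilibrium: buyers pay $41, sellers receive $62, Q = 387. (Wedge: Pb − Ps = −21.)

Buyers pay $41; sellers receive $62; quantity = 387.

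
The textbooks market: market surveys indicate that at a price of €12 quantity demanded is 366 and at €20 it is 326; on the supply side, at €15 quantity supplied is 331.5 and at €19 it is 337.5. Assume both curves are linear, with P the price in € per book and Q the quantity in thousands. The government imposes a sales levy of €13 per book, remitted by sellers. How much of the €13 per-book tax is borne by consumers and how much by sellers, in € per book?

Consumers bear €3 per book; sellers bear €10 per book.

Demand slope: (326 − 366)/(20 − 12) = -5, so Qd = 426 − 5P.
Supply slope: (337.5 − 331.5)/(19 − 15) = 1.5, so Qs = 1.5P + 309.
Without the tax, 426 − 5P = 1.5P + 309 gives 6.5P = 117, so P* = €18 and Q* = 336.
With the tax collected from sellers, supply shifts: Qs = 1.5(P − 13) + 309.
New equilibrium: consumers pay €21, sellers receive €8, Q = 321. (Wedge: Pb − Ps = 13.)
Burden on consumers: €3; on sellers: €10. (They sum to €13.)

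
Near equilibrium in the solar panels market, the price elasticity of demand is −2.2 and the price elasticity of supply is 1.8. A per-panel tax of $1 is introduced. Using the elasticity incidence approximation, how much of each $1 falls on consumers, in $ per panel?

Consumers bear ≈ $0.45 per panel.

Incidence ratio: consumers' share ≈ εs / (εs + |εd|) = 1.8 / (1.8 + 2.2) = 0.45.
So consumers bear ≈ 0.45 × $1 = $0.45; producers bear $0.55.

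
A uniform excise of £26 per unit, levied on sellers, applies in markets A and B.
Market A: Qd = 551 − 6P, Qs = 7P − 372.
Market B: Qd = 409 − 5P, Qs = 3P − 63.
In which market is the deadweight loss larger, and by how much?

Market A, by £458.25.

Market A: pre-tax P* = £71, Q* = 125; post-tax Q = 41; deadweight loss = £1092.
Market B: pre-tax P* = £59, Q* = 114; post-tax Q = 65.25; deadweight loss = £633.75.
Difference: £1092 vs £633.75 → market A is larger by £458.25.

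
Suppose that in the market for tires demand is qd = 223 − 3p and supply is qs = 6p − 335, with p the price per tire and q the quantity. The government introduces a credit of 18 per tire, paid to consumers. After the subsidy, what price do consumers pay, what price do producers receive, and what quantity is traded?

Without the subsidy, 223 − 3p = 6p − 335 gives 9p = 558, so p* = 62 and q* = 37.
With a per-unit subsidy paid to consumers, each effectively pays p − 18, so demand becomes qd = 223 − 3(p − 18).
New equilibrium: consumers pay 50, producers receive 68, q = 73. (Wedge: pb − ps = −18.)

Consumers pay 50; producers receive 68; quantity = 73.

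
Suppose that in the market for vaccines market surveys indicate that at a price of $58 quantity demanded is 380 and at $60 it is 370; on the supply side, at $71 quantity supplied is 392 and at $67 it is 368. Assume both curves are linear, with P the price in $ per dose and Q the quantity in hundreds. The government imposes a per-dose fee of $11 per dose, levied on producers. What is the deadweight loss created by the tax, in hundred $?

Demand slope: (370 − 380)/(60 − 58) = -5, so Qd = 670 − 5P.
Supply slope: (368 − 392)/(67 − 71) = 6, so Qs = 6P − 34.
Without the tax, 670 − 5P = 6P − 34 gives 11P = 704, so P* = $64 and Q* = 350.
With the tax collected from producers, supply shifts: Qs = 6(P − 11) − 34.
Solving gives Q = 320 with buyers paying $70 and producers receiving $59 (the $11 wedge).
Quantity falls by |ΔQ| = |350 − 320| = 30.
DWL = ½ · t · |ΔQ| = ½ · 11 · 30 = $165.

Deadweight loss = $165 hundred.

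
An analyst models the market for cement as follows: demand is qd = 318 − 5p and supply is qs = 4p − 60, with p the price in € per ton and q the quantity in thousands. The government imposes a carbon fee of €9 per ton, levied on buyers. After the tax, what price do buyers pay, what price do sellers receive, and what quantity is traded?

Before the tax: set 318 − 5p = 4p − 60 → p* = €42, q* = 108.
With the tax collected from buyers, demand (in seller-price terms) shifts: qd = 318 − 5(p + 9).
New equilibrium: buyers pay €46, sellers receive €37, q = 88. (Wedge: pb − ps = 9.)
The less price-elastic side of the market bears the larger share of a per-unit tax.

Buyers pay €46; sellers receive €37; quantity = 88.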